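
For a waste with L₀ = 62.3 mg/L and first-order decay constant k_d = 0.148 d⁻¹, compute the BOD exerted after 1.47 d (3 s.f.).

y ≈ 12.2 mg/L

y_t = L₀(1 − e^(−k_d t)) = 62.3 × (1 − e^(−0.148×1.47))
= 62.3 × (1 − 0.8045) = 62.3 × 0.1955 = 12.18 mg/L.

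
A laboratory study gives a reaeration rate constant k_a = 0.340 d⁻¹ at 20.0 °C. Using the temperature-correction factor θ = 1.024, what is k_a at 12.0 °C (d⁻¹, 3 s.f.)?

k_a ≈ 0.281 d⁻¹

k_a(T₂) = k_a(T₁) · θ^(T₂−T₁) = 0.340 × 1.024^(12.0−20.0)
= 0.340 × 1.024^-8.00 = 0.340 × 0.8272 = 0.2812 d⁻¹.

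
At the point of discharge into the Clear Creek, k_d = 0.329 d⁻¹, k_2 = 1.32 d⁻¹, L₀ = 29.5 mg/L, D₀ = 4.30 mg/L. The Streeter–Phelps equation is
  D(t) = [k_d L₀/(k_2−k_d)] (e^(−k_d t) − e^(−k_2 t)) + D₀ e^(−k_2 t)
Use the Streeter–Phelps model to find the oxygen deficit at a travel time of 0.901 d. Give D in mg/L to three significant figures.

D ≈ 5.61 mg/L

k_d L₀/(k_2−k_d) = 0.329×29.5/(1.32−0.329) = 9.706/0.9910 = 9.794 mg/L.
e^(−k_d t) = e^(−0.329×0.9010) = 0.7435; e^(−k_2 t) = e^(−1.32×0.9010) = 0.3044.
D = 9.794 × (0.7435 − 0.3044) + 4.30 × 0.3044 = 4.300 + 1.309 = 5.609 mg/L.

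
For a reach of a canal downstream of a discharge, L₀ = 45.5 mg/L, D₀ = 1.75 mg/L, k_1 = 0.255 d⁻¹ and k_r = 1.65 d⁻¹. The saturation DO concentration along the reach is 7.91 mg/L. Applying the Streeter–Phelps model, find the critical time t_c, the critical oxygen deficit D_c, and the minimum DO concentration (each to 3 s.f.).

t_c = [1/(k_r−k_1)] ln[(k_r/k_1)(1 − D₀(k_r−k_1)/(k_1 L₀))]
= [1/(1.65−0.255)] ln[(1.65/0.255)(1 − 1.75×1.395/(0.255×45.5))]
= (1/1.395) ln[6.471 × 0.7896] = 0.7168 × ln(5.109) = 0.7168 × 1.631 = 1.169 d.
D_c = (k_1/k_r) L₀ e^(−k_1 t_c) = (0.255/1.65) × 45.5 × e^(−0.255×1.169) = 0.1545 × 45.5 × 0.7422 = 5.219 mg/L.
Minimum DO = C_s − D_c = 7.91 − 5.219 = 2.691 mg/L.

t_c ≈ 1.17 d; D_c ≈ 5.22 mg/L; min DO ≈ 2.69 mg/L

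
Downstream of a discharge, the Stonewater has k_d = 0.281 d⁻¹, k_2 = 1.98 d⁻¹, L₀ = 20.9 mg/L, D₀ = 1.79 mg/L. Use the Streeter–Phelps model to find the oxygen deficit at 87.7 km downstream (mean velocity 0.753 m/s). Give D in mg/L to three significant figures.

D ≈ 2.25 mg/L

Travel time t = x/v = 87.7 km / (0.753 m/s) = 87700 m / 0.753 m/s = 116500 s = 1.348 d.
k_d L₀/(k_2−k_d) = 0.281×20.9/(1.98−0.281) = 5.873/1.699 = 3.457 mg/L.
e^(−k_d t) = e^(−0.281×1.348) = 0.6847; e^(−k_2 t) = e^(−1.98×1.348) = 0.06932.
D = 3.457 × (0.6847 − 0.06932) + 1.79 × 0.06932 = 2.127 + 0.1241 = 2.251 mg/L.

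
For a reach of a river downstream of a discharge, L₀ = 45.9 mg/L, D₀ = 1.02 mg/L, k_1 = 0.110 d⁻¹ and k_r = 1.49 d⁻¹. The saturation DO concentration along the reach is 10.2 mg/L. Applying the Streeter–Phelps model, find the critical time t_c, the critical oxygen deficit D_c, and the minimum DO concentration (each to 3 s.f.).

t_c ≈ 1.65 d; D_c ≈ 2.83 mg/L; min DO ≈ 7.37 mg/L

t_c = [1/(k_r−k_1)] ln[(k_r/k_1)(1 − D₀(k_r−k_1)/(k_1 L₀))]
= [1/(1.49−0.110)] ln[(1.49/0.110)(1 − 1.02×1.380/(0.110×45.9))]
= (1/1.380) ln[13.55 × 0.7212] = 0.7246 × ln(9.769) = 0.7246 × 2.279 = 1.652 d.
D_c = (k_1/k_r) L₀ e^(−k_1 t_c) = (0.110/1.49) × 45.9 × e^(−0.110×1.652) = 0.07383 × 45.9 × 0.8339 = 2.826 mg/L.
Minimum DO = C_s − D_c = 10.2 − 2.826 = 7.374 mg/L.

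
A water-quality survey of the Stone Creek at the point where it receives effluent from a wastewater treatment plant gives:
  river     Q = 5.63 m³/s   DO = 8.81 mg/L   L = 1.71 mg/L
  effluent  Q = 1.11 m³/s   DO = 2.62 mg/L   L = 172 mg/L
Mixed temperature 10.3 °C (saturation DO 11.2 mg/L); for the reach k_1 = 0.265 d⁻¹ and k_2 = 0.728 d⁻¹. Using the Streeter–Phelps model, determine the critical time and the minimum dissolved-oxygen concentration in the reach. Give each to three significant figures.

Mixed DO = (5.63×8.81 + 1.11×2.62)/(5.63+1.11) = 52.51/6.740 = 7.791 mg/L.
Mixed L₀ = (5.63×1.71 + 1.11×172)/(6.740) = 200.5/6.740 = 29.75 mg/L.
Initial deficit D₀ = C_s − DO₀ = 11.2 − 7.791 = 3.409 mg/L.
t_c = (1/0.4630) ln[(0.728/0.265)(1 − 3.409×0.4630/(0.265×29.75))] = 2.160 × ln(2.197) = 1.700 d.
D_c = (0.265/0.728) × 29.75 × e^(−0.265×1.700) = 0.3640 × 29.75 × 0.6373 = 6.902 mg/L.
Minimum DO = 11.2 − 6.902 = 4.298 mg/L.

t_c ≈ 1.70 d; minimum DO ≈ 4.30 mg/L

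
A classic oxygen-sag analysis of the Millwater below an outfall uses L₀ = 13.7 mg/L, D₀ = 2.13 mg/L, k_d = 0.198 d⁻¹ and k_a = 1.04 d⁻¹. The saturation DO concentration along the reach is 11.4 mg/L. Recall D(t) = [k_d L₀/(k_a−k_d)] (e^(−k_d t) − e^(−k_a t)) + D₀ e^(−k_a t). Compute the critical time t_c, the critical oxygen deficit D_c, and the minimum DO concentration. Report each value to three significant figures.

t_c ≈ 0.685 d; D_c ≈ 2.28 mg/L; min DO ≈ 9.12 mg/L

At the critical point dD/dt = 0, so k_d L₀ e^(−k_d t) = k_a D. Substituting D(t) from the Streeter–Phelps equation and solving for t gives
t_c = ln[(k_a/k_d)(1 − D₀(k_a−k_d)/(k_d L₀))] / (k_a−k_d).
Here k_a−k_d = 0.8420 d⁻¹ and 1 − D₀(k_a−k_d)/(k_d L₀) = 1 − 2.13×0.8420/(0.198×13.7) = 0.3388, so
t_c = ln(5.253 × 0.3388) / 0.8420 = 0.5765 / 0.8420 = 0.6847 d.
D_c = (k_d/k_a) L₀ e^(−k_d t_c) = (0.198/1.04) × 13.7 × e^(−0.198×0.6847) = 0.1904 × 13.7 × 0.8732 = 2.278 mg/L.
Minimum DO = C_s − D_c = 11.4 − 2.278 = 9.122 mg/L.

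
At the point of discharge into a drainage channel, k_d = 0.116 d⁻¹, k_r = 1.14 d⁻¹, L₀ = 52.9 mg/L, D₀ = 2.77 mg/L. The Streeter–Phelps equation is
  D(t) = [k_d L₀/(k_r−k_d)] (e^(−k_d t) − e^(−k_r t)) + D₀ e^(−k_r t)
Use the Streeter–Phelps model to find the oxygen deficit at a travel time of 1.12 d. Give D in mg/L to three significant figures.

k_d L₀/(k_r−k_d) = 0.116×52.9/(1.14−0.116) = 6.136/1.024 = 5.993 mg/L.
e^(−k_d t) = e^(−0.116×1.120) = 0.8782; e^(−k_r t) = e^(−1.14×1.120) = 0.2789.
D = 5.993 × (0.8782 − 0.2789) + 2.77 × 0.2789 = 3.591 + 0.7726 = 4.364 mg/L.

D ≈ 4.36 mg/L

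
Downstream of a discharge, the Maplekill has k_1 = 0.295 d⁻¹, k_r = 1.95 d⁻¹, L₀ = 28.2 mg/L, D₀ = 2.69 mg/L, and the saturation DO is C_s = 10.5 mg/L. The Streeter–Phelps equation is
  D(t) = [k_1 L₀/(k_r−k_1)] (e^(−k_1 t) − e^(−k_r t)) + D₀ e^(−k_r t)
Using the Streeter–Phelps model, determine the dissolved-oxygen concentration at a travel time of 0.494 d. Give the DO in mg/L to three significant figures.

DO ≈ 7.05 mg/L

k_1 L₀/(k_r−k_1) = 0.295×28.2/(1.95−0.295) = 8.319/1.655 = 5.027 mg/L.
e^(−k_1 t) = e^(−0.295×0.4940) = 0.8644; e^(−k_r t) = e^(−1.95×0.4940) = 0.3816.
D = 5.027 × (0.8644 − 0.3816) + 2.69 × 0.3816 = 2.427 + 1.027 = 3.453 mg/L.
DO = C_s − D = 10.5 − 3.453 = 7.047 mg/L.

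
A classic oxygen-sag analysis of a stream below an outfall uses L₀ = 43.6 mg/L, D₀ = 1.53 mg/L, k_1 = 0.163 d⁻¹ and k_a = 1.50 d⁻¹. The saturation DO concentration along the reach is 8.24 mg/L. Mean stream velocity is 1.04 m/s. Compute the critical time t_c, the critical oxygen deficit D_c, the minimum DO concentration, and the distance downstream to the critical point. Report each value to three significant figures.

With k_a/k_1 = 9.202 and 1 − D₀(k_a−k_1)/(k_1 L₀) = 0.7122,
t_c = ln(9.202 × 0.7122) / (1.50 − 0.163) = ln(6.554) / 1.337 = 1.880/1.337 = 1.406 d.
D_c = (k_1/k_a) L₀ e^(−k_1 t_c) = (0.163/1.50) × 43.6 × e^(−0.163×1.406) = 0.1087 × 43.6 × 0.7952 = 3.767 mg/L.
Minimum DO = C_s − D_c = 8.24 − 3.767 = 4.473 mg/L.
x_c = v t_c = 1.04 m/s × 1.406 d × 86400 s/d = 126400 m ≈ 126 km.

t_c ≈ 1.41 d; D_c ≈ 3.77 mg/L; min DO ≈ 4.47 mg/L; x_c ≈ 126 km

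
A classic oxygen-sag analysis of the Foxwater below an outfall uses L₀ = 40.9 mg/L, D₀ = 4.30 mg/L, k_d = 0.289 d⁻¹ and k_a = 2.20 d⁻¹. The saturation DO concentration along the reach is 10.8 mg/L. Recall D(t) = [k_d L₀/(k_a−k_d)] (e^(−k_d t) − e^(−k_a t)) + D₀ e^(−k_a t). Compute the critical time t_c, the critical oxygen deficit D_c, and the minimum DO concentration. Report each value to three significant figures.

With k_a/k_d = 7.612 and 1 − D₀(k_a−k_d)/(k_d L₀) = 0.3048,
t_c = ln(7.612 × 0.3048) / (2.20 − 0.289) = ln(2.320) / 1.911 = 0.8417/1.911 = 0.4404 d.
L(t_c) = L₀ e^(−k_d t_c) = 40.9 × 0.8805 = 36.01 mg/L, and at the critical point k_a D_c = k_d L, so D_c = (0.289/2.20) × 36.01 = 4.731 mg/L.
Minimum DO = C_s − D_c = 10.8 − 4.731 = 6.069 mg/L.

t_c ≈ 0.440 d; D_c ≈ 4.73 mg/L; min DO ≈ 6.07 mg/L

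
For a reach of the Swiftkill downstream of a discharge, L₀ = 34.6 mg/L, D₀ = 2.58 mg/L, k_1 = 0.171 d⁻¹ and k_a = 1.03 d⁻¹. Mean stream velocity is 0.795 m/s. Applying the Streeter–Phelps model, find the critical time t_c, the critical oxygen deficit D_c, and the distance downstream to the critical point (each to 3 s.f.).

t_c ≈ 1.54 d; D_c ≈ 4.41 mg/L; x_c ≈ 106 km

t_c = [1/(k_a−k_1)] ln[(k_a/k_1)(1 − D₀(k_a−k_1)/(k_1 L₀))]
= [1/(1.03−0.171)] ln[(1.03/0.171)(1 − 2.58×0.8590/(0.171×34.6))]
= (1/0.8590) ln[6.023 × 0.6254] = 1.164 × ln(3.767) = 1.164 × 1.326 = 1.544 d.
D_c = (k_1/k_a) L₀ e^(−k_1 t_c) = (0.171/1.03) × 34.6 × e^(−0.171×1.544) = 0.1660 × 34.6 × 0.7680 = 4.411 mg/L.
x_c = v t_c = 0.795 m/s × 1.544 d × 86400 s/d = 106100 m ≈ 106 km.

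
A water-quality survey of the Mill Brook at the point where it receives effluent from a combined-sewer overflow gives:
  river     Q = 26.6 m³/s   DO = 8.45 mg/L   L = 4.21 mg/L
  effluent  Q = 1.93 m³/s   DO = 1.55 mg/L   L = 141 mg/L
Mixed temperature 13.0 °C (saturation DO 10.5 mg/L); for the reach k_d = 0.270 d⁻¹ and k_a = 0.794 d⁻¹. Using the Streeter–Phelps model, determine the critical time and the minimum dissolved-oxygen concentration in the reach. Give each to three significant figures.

t_c ≈ 1.20 d; minimum DO ≈ 7.19 mg/L

Mixed DO = (26.6×8.45 + 1.93×1.55)/(26.6+1.93) = 227.8/28.53 = 7.983 mg/L.
Mixed L₀ = (26.6×4.21 + 1.93×141)/(28.53) = 384.1/28.53 = 13.46 mg/L.
Initial deficit D₀ = C_s − DO₀ = 10.5 − 7.983 = 2.517 mg/L.
t_c = (1/0.5240) ln[(0.794/0.270)(1 − 2.517×0.5240/(0.270×13.46))] = 1.908 × ln(1.874) = 1.198 d.
D_c = (0.270/0.794) × 13.46 × e^(−0.270×1.198) = 0.3401 × 13.46 × 0.7235 = 3.313 mg/L.
Minimum DO = 10.5 − 3.313 = 7.187 mg/L.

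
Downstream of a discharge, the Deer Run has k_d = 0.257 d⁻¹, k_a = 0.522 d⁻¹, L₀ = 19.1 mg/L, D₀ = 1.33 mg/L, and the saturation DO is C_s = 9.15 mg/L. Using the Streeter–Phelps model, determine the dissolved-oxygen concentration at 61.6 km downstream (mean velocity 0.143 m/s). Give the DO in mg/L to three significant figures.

DO ≈ 5.28 mg/L

Travel time t = x/v = 61.6 km / (0.143 m/s) = 61600 m / 0.143 m/s = 430800 s = 4.986 d.
k_d L₀/(k_a−k_d) = 0.257×19.1/(0.522−0.257) = 4.909/0.2650 = 18.52 mg/L.
e^(−k_d t) = e^(−0.257×4.986) = 0.2777; e^(−k_a t) = e^(−0.522×4.986) = 0.07408.
D = 18.52 × (0.2777 − 0.07408) + 1.33 × 0.07408 = 3.771 + 0.09853 = 3.870 mg/L.
DO = C_s − D = 9.15 − 3.870 = 5.280 mg/L.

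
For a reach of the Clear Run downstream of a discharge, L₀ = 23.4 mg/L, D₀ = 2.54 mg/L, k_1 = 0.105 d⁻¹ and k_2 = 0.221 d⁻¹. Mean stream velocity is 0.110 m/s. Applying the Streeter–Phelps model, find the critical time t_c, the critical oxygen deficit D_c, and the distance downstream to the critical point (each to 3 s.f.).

At the critical point dD/dt = 0, so k_1 L₀ e^(−k_1 t) = k_2 D. Substituting D(t) from the Streeter–Phelps equation and solving for t gives
t_c = ln[(k_2/k_1)(1 − D₀(k_2−k_1)/(k_1 L₀))] / (k_2−k_1).
Here k_2−k_1 = 0.1160 d⁻¹ and 1 − D₀(k_2−k_1)/(k_1 L₀) = 1 − 2.54×0.1160/(0.105×23.4) = 0.8801, so
t_c = ln(2.105 × 0.8801) / 0.1160 = 0.6165 / 0.1160 = 5.314 d.
L(t_c) = L₀ e^(−k_1 t_c) = 23.4 × 0.5724 = 13.39 mg/L, and at the critical point k_2 D_c = k_1 L, so D_c = (0.105/0.221) × 13.39 = 6.363 mg/L.
x_c = v t_c = 0.110 m/s × 5.314 d × 86400 s/d = 50510 m ≈ 50.5 km.

t_c ≈ 5.31 d; D_c ≈ 6.36 mg/L; x_c ≈ 50.5 km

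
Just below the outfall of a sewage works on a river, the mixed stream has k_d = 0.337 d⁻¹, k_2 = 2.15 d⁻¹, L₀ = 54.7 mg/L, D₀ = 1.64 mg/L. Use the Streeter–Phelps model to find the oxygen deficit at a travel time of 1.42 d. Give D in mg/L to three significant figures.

k_d L₀/(k_2−k_d) = 0.337×54.7/(2.15−0.337) = 18.43/1.813 = 10.17 mg/L.
e^(−k_d t) = e^(−0.337×1.420) = 0.6197; e^(−k_2 t) = e^(−2.15×1.420) = 0.04722.
D = 10.17 × (0.6197 − 0.04722) + 1.64 × 0.04722 = 5.821 + 0.07744 = 5.898 mg/L.

D ≈ 5.90 mg/L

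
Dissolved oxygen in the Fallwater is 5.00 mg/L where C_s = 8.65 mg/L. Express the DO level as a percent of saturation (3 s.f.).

57.8 % saturation

% saturation = C/C_s × 100 = 5.00/8.65 × 100 = 57.8 %.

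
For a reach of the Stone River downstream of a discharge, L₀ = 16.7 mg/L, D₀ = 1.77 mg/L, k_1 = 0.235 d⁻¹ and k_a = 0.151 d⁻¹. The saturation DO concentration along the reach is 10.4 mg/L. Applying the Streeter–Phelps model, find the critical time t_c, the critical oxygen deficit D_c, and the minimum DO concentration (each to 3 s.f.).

With k_a/k_1 = 0.6426 and 1 − D₀(k_a−k_1)/(k_1 L₀) = 1.038,
t_c = ln(0.6426 × 1.038) / (0.151 − 0.235) = ln(0.6669) / -0.08400 = -0.4051/-0.08400 = 4.823 d.
D_c = (k_1/k_a) L₀ e^(−k_1 t_c) = (0.235/0.151) × 16.7 × e^(−0.235×4.823) = 1.556 × 16.7 × 0.3219 = 8.367 mg/L.
Minimum DO = C_s − D_c = 10.4 − 8.367 = 2.033 mg/L.

t_c ≈ 4.82 d; D_c ≈ 8.37 mg/L; min DO ≈ 2.03 mg/L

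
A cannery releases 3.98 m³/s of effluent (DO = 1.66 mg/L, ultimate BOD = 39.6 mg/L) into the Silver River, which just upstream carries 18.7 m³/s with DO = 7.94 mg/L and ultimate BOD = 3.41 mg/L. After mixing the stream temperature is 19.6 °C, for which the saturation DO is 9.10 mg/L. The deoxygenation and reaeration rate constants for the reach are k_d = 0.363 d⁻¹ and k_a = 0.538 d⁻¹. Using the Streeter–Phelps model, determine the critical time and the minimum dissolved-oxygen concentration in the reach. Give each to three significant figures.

t_c ≈ 1.57 d; minimum DO ≈ 5.38 mg/L

Mixed DO = (18.7×7.94 + 3.98×1.66)/(18.7+3.98) = 155.1/22.68 = 6.838 mg/L.
Mixed L₀ = (18.7×3.41 + 3.98×39.6)/(22.68) = 221.4/22.68 = 9.761 mg/L.
Initial deficit D₀ = C_s − DO₀ = 9.10 − 6.838 = 2.262 mg/L.
t_c = (1/0.1750) ln[(0.538/0.363)(1 − 2.262×0.1750/(0.363×9.761))] = 5.714 × ln(1.317) = 1.571 d.
D_c = (0.363/0.538) × 9.761 × e^(−0.363×1.571) = 0.6747 × 9.761 × 0.5653 = 3.723 mg/L.
Minimum DO = 9.10 − 3.723 = 5.377 mg/L.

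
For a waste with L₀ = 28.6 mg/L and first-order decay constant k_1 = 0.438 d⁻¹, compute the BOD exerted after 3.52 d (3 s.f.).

y_t = L₀(1 − e^(−k_1 t)) = 28.6 × (1 − e^(−0.438×3.52))
= 28.6 × (1 − 0.2140) = 28.6 × 0.7860 = 22.48 mg/L.

y ≈ 22.5 mg/L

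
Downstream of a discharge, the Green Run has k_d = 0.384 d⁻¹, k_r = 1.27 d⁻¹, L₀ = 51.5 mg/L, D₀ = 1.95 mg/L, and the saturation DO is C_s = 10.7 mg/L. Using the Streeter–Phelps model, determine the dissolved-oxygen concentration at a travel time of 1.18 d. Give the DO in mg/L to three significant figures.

DO ≈ 1.06 mg/L

k_d L₀/(k_r−k_d) = 0.384×51.5/(1.27−0.384) = 19.78/0.8860 = 22.32 mg/L.
e^(−k_d t) = e^(−0.384×1.180) = 0.6356; e^(−k_r t) = e^(−1.27×1.180) = 0.2234.
D = 22.32 × (0.6356 − 0.2234) + 1.95 × 0.2234 = 9.201 + 0.4357 = 9.636 mg/L.
DO = C_s − D = 10.7 − 9.636 = 1.064 mg/L.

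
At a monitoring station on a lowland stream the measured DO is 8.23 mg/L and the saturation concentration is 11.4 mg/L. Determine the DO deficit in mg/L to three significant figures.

D ≈ 3.17 mg/L

D = C_s − C = 11.4 − 8.23 = 3.17 mg/L.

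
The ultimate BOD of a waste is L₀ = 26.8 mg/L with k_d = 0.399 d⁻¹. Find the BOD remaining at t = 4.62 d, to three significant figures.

L ≈ 4.24 mg/L

L_t = L₀ e^(−k_d t) = 26.8 × e^(−0.399×4.62) = 26.8 × 0.1583 = 4.242 mg/L.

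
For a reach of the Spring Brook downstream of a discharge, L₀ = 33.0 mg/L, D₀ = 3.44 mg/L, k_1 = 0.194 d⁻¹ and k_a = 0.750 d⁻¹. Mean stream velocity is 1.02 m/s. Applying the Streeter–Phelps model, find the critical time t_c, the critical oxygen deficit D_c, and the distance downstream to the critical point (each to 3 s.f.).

At the critical point dD/dt = 0, so k_1 L₀ e^(−k_1 t) = k_a D. Substituting D(t) from the Streeter–Phelps equation and solving for t gives
t_c = ln[(k_a/k_1)(1 − D₀(k_a−k_1)/(k_1 L₀))] / (k_a−k_1).
Here k_a−k_1 = 0.5560 d⁻¹ and 1 − D₀(k_a−k_1)/(k_1 L₀) = 1 − 3.44×0.5560/(0.194×33.0) = 0.7012, so
t_c = ln(3.866 × 0.7012) / 0.5560 = 0.9973 / 0.5560 = 1.794 d.
L(t_c) = L₀ e^(−k_1 t_c) = 33.0 × 0.7061 = 23.30 mg/L, and at the critical point k_a D_c = k_1 L, so D_c = (0.194/0.750) × 23.30 = 6.027 mg/L.
x_c = v t_c = 1.02 m/s × 1.794 d × 86400 s/d = 158100 m ≈ 158 km.

t_c ≈ 1.79 d; D_c ≈ 6.03 mg/L; x_c ≈ 158 km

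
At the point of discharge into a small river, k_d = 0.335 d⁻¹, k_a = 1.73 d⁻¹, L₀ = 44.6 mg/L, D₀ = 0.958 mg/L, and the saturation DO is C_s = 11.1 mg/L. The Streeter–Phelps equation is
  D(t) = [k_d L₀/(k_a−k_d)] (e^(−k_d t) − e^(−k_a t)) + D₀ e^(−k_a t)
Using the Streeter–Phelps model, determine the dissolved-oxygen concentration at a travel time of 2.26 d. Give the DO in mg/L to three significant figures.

DO ≈ 6.27 mg/L

k_d L₀/(k_a−k_d) = 0.335×44.6/(1.73−0.335) = 14.94/1.395 = 10.71 mg/L.
e^(−k_d t) = e^(−0.335×2.260) = 0.4690; e^(−k_a t) = e^(−1.73×2.260) = 0.02004.
D = 10.71 × (0.4690 − 0.02004) + 0.958 × 0.02004 = 4.809 + 0.01920 = 4.828 mg/L.
DO = C_s − D = 11.1 − 4.828 = 6.272 mg/L.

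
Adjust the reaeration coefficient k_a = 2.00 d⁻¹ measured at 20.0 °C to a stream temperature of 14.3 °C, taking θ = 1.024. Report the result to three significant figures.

k_a(T₂) = k_a(T₁) · θ^(T₂−T₁) = 2.00 × 1.024^(14.3−20.0)
= 2.00 × 1.024^-5.70 = 2.00 × 0.8736 = 1.747 d⁻¹.

k_a ≈ 1.75 d⁻¹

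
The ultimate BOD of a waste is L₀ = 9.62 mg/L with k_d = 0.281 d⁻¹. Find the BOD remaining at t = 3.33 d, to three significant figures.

L_t = L₀ e^(−k_d t) = 9.62 × e^(−0.281×3.33) = 9.62 × 0.3923 = 3.774 mg/L.

L ≈ 3.77 mg/L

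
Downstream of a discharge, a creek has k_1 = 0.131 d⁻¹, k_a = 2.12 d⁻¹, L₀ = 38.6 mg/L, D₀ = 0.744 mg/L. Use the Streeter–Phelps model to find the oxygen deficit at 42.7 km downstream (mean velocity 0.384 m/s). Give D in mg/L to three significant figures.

D ≈ 2.03 mg/L

Travel time t = x/v = 42.7 km / (0.384 m/s) = 42700 m / 0.384 m/s = 111200 s = 1.287 d.
k_1 L₀/(k_a−k_1) = 0.131×38.6/(2.12−0.131) = 5.057/1.989 = 2.542 mg/L.
e^(−k_1 t) = e^(−0.131×1.287) = 0.8448; e^(−k_a t) = e^(−2.12×1.287) = 0.06532.
D = 2.542 × (0.8448 − 0.06532) + 0.744 × 0.06532 = 1.982 + 0.04860 = 2.030 mg/L.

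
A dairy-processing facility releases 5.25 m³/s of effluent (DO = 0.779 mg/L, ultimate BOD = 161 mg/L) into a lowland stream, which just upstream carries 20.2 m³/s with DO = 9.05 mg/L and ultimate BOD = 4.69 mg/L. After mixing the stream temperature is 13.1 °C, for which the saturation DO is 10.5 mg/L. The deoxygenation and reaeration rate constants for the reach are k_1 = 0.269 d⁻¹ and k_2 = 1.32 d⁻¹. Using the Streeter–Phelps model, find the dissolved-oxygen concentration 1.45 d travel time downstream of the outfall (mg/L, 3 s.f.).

Mixed DO = (20.2×9.05 + 5.25×0.779)/(20.2+5.25) = 186.9/25.45 = 7.344 mg/L.
Mixed L₀ = (20.2×4.69 + 5.25×161)/(25.45) = 940.0/25.45 = 36.93 mg/L.
Initial deficit D₀ = C_s − DO₀ = 10.5 − 7.344 = 3.156 mg/L.
D(1.45) = [0.269×36.93/(1.32−0.269)](e^(−0.269×1.45) − e^(−1.32×1.45)) + 3.156 e^(−1.32×1.45)
= 9.453 × (0.6770 − 0.1475) + 3.156 × 0.1475 = 5.471 mg/L.
DO = 10.5 − 5.471 = 5.029 mg/L.

DO ≈ 5.03 mg/L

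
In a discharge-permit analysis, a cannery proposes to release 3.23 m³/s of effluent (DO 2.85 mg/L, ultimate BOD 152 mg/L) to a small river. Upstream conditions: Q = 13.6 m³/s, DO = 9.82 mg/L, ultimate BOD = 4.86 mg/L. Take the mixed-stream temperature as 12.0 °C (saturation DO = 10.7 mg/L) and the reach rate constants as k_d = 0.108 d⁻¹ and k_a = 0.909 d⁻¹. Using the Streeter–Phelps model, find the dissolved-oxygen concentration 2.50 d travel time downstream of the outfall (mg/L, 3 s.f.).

DO ≈ 7.52 mg/L

Mixed DO = (13.6×9.82 + 3.23×2.85)/(13.6+3.23) = 142.8/16.83 = 8.482 mg/L.
Mixed L₀ = (13.6×4.86 + 3.23×152)/(16.83) = 557.1/16.83 = 33.10 mg/L.
Initial deficit D₀ = C_s − DO₀ = 10.7 − 8.482 = 2.218 mg/L.
D(2.50) = [0.108×33.10/(0.909−0.108)](e^(−0.108×2.50) − e^(−0.909×2.50)) + 2.218 e^(−0.909×2.50)
= 4.463 × (0.7634 − 0.1031) + 2.218 × 0.1031 = 3.175 mg/L.
DO = 10.7 − 3.175 = 7.525 mg/L.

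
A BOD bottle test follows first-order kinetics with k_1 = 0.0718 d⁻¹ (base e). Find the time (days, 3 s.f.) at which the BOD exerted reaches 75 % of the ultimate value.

t ≈ 19.3 d

y/L₀ = 1 − e^(−k_1 t) = 0.75 ⇒ e^(−k_1 t) = 0.250
t = −ln(0.250) / 0.0718 = 1.386 / 0.0718 = 19.31 d.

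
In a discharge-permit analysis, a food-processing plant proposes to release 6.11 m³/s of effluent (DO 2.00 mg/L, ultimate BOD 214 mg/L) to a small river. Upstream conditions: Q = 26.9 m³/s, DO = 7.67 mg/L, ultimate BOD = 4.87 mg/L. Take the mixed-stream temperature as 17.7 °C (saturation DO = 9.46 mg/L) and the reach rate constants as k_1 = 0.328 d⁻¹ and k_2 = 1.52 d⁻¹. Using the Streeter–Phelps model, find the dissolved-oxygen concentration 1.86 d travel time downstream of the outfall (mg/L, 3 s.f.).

DO ≈ 3.49 mg/L

Mixed DO = (26.9×7.67 + 6.11×2.00)/(26.9+6.11) = 218.5/33.01 = 6.621 mg/L.
Mixed L₀ = (26.9×4.87 + 6.11×214)/(33.01) = 1439/33.01 = 43.58 mg/L.
Initial deficit D₀ = C_s − DO₀ = 9.46 − 6.621 = 2.839 mg/L.
D(1.86) = [0.328×43.58/(1.52−0.328)](e^(−0.328×1.86) − e^(−1.52×1.86)) + 2.839 e^(−1.52×1.86)
= 11.99 × (0.5433 − 0.05918) + 2.839 × 0.05918 = 5.973 mg/L.
DO = 9.46 − 5.973 = 3.487 mg/L.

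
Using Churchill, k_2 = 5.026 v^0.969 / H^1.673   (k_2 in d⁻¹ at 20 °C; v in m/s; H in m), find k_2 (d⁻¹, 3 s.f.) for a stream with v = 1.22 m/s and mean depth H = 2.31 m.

k_2 = 5.026 × 1.22^0.969 / 2.31^1.673 = 5.026 × 1.213 / 4.058 = 1.502 d⁻¹.

k_2 ≈ 1.50 d⁻¹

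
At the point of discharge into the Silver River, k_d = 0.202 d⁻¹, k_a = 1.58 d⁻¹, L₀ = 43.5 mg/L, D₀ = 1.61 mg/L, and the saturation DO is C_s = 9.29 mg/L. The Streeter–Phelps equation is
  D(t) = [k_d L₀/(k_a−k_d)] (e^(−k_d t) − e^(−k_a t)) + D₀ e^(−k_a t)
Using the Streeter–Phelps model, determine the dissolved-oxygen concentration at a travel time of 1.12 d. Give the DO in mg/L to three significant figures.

DO ≈ 5.02 mg/L

k_d L₀/(k_a−k_d) = 0.202×43.5/(1.58−0.202) = 8.787/1.378 = 6.377 mg/L.
e^(−k_d t) = e^(−0.202×1.120) = 0.7975; e^(−k_a t) = e^(−1.58×1.120) = 0.1704.
D = 6.377 × (0.7975 − 0.1704) + 1.61 × 0.1704 = 3.999 + 0.2743 = 4.273 mg/L.
DO = C_s − D = 9.29 − 4.273 = 5.017 mg/L.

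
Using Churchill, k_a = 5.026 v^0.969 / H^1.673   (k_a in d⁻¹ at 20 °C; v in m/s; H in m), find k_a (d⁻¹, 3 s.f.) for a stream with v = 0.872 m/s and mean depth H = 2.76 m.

k_a ≈ 0.805 d⁻¹

k_a = 5.026 × 0.872^0.969 / 2.76^1.673 = 5.026 × 0.8757 / 5.466 = 0.8053 d⁻¹.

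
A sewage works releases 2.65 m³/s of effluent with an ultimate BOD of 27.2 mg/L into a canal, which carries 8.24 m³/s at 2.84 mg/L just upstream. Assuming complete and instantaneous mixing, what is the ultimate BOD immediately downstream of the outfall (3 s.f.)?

8.77 mg/L

Flow-weighted mixing: C = (Q_r C_r + Q_w C_w)/(Q_r + Q_w)
= (8.24×2.84 + 2.65×27.2)/(8.24 + 2.65) = 95.48/10.89 = 8.768 mg/L.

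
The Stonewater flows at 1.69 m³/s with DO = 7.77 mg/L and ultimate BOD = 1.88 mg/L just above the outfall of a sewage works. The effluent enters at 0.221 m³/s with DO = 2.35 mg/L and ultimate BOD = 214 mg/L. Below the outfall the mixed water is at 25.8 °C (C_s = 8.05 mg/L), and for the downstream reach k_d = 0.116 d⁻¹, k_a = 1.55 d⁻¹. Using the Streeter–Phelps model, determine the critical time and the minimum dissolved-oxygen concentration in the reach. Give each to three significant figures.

t_c ≈ 1.42 d; minimum DO ≈ 6.37 mg/L

Mixed DO = (1.69×7.77 + 0.221×2.35)/(1.69+0.221) = 13.65/1.911 = 7.143 mg/L.
Mixed L₀ = (1.69×1.88 + 0.221×214)/(1.911) = 50.47/1.911 = 26.41 mg/L.
Initial deficit D₀ = C_s − DO₀ = 8.05 − 7.143 = 0.9068 mg/L.
t_c = (1/1.434) ln[(1.55/0.116)(1 − 0.9068×1.434/(0.116×26.41))] = 0.6974 × ln(7.691) = 1.423 d.
D_c = (0.116/1.55) × 26.41 × e^(−0.116×1.423) = 0.07484 × 26.41 × 0.8479 = 1.676 mg/L.
Minimum DO = 8.05 − 1.676 = 6.374 mg/L.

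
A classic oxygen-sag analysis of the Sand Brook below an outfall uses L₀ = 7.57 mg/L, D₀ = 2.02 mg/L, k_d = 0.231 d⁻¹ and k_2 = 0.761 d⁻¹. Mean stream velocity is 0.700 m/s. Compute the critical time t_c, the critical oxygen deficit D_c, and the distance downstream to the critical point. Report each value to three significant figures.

With k_2/k_d = 3.294 and 1 − D₀(k_2−k_d)/(k_d L₀) = 0.3878,
t_c = ln(3.294 × 0.3878) / (0.761 − 0.231) = ln(1.277) / 0.5300 = 0.2449/0.5300 = 0.4620 d.
L(t_c) = L₀ e^(−k_d t_c) = 7.57 × 0.8988 = 6.804 mg/L, and at the critical point k_2 D_c = k_d L, so D_c = (0.231/0.761) × 6.804 = 2.065 mg/L.
x_c = v t_c = 0.700 m/s × 0.4620 d × 86400 s/d = 27940 m ≈ 27.9 km.

t_c ≈ 0.462 d; D_c ≈ 2.07 mg/L; x_c ≈ 27.9 km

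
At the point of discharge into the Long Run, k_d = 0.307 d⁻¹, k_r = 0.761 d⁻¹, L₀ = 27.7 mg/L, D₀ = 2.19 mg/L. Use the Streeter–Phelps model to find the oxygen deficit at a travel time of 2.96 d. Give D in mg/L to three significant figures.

k_d L₀/(k_r−k_d) = 0.307×27.7/(0.761−0.307) = 8.504/0.4540 = 18.73 mg/L.
e^(−k_d t) = e^(−0.307×2.960) = 0.4030; e^(−k_r t) = e^(−0.761×2.960) = 0.1051.
D = 18.73 × (0.4030 − 0.1051) + 2.19 × 0.1051 = 5.580 + 0.2302 = 5.810 mg/L.

D ≈ 5.81 mg/L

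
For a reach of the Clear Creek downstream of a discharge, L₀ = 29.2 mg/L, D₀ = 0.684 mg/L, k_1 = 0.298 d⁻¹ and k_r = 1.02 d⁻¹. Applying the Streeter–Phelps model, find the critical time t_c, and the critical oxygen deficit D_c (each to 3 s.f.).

t_c = [1/(k_r−k_1)] ln[(k_r/k_1)(1 − D₀(k_r−k_1)/(k_1 L₀))]
= [1/(1.02−0.298)] ln[(1.02/0.298)(1 − 0.684×0.7220/(0.298×29.2))]
= (1/0.7220) ln[3.423 × 0.9432] = 1.385 × ln(3.229) = 1.385 × 1.172 = 1.623 d.
L(t_c) = L₀ e^(−k_1 t_c) = 29.2 × 0.6165 = 18.00 mg/L, and at the critical point k_r D_c = k_1 L, so D_c = (0.298/1.02) × 18.00 = 5.259 mg/L.

t_c ≈ 1.62 d; D_c ≈ 5.26 mg/L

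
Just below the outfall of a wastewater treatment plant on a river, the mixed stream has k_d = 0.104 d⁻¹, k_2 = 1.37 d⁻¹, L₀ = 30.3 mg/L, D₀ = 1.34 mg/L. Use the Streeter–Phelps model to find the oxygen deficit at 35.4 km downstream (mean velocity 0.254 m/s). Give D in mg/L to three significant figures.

D ≈ 1.98 mg/L

Travel time t = x/v = 35.4 km / (0.254 m/s) = 35400 m / 0.254 m/s = 139400 s = 1.613 d.
k_d L₀/(k_2−k_d) = 0.104×30.3/(1.37−0.104) = 3.151/1.266 = 2.489 mg/L.
e^(−k_d t) = e^(−0.104×1.613) = 0.8456; e^(−k_2 t) = e^(−1.37×1.613) = 0.1097.
D = 2.489 × (0.8456 − 0.1097) + 1.34 × 0.1097 = 1.832 + 0.1470 = 1.979 mg/L.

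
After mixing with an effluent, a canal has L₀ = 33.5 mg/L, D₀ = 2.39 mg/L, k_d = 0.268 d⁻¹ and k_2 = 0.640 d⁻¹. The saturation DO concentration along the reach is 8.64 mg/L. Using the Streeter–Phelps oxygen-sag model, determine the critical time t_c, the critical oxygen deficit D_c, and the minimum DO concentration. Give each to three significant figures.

At the critical point dD/dt = 0, so k_d L₀ e^(−k_d t) = k_2 D. Substituting D(t) from the Streeter–Phelps equation and solving for t gives
t_c = ln[(k_2/k_d)(1 − D₀(k_2−k_d)/(k_d L₀))] / (k_2−k_d).
Here k_2−k_d = 0.3720 d⁻¹ and 1 − D₀(k_2−k_d)/(k_d L₀) = 1 − 2.39×0.3720/(0.268×33.5) = 0.9010, so
t_c = ln(2.388 × 0.9010) / 0.3720 = 0.7662 / 0.3720 = 2.060 d.
D_c = (k_d/k_2) L₀ e^(−k_d t_c) = (0.268/0.640) × 33.5 × e^(−0.268×2.060) = 0.4188 × 33.5 × 0.5758 = 8.077 mg/L.
Minimum DO = C_s − D_c = 8.64 − 8.077 = 0.5626 mg/L.

t_c ≈ 2.06 d; D_c ≈ 8.08 mg/L; min DO ≈ 0.563 mg/L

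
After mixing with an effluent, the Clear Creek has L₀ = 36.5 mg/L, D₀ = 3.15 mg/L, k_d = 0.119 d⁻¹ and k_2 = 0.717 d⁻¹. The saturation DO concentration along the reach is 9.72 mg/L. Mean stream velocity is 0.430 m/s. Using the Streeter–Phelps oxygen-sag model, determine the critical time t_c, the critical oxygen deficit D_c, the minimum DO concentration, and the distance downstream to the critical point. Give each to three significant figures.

At the critical point dD/dt = 0, so k_d L₀ e^(−k_d t) = k_2 D. Substituting D(t) from the Streeter–Phelps equation and solving for t gives
t_c = ln[(k_2/k_d)(1 − D₀(k_2−k_d)/(k_d L₀))] / (k_2−k_d).
Here k_2−k_d = 0.5980 d⁻¹ and 1 − D₀(k_2−k_d)/(k_d L₀) = 1 − 3.15×0.5980/(0.119×36.5) = 0.5663, so
t_c = ln(6.025 × 0.5663) / 0.5980 = 1.227 / 0.5980 = 2.052 d.
L(t_c) = L₀ e^(−k_d t_c) = 36.5 × 0.7833 = 28.59 mg/L, and at the critical point k_2 D_c = k_d L, so D_c = (0.119/0.717) × 28.59 = 4.745 mg/L.
Minimum DO = C_s − D_c = 9.72 − 4.745 = 4.975 mg/L.
x_c = v t_c = 0.430 m/s × 2.052 d × 86400 s/d = 76250 m ≈ 76.3 km.

t_c ≈ 2.05 d; D_c ≈ 4.75 mg/L; min DO ≈ 4.97 mg/L; x_c ≈ 76.3 km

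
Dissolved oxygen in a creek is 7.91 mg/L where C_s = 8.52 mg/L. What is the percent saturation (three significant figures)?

% saturation = C/C_s × 100 = 7.91/8.52 × 100 = 92.8 %.

92.8 % saturation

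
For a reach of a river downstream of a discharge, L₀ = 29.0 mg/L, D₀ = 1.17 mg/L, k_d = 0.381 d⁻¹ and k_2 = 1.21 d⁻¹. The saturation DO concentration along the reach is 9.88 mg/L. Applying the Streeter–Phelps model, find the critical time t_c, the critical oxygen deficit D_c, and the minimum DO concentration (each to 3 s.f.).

t_c = [1/(k_2−k_d)] ln[(k_2/k_d)(1 − D₀(k_2−k_d)/(k_d L₀))]
= [1/(1.21−0.381)] ln[(1.21/0.381)(1 − 1.17×0.8290/(0.381×29.0))]
= (1/0.8290) ln[3.176 × 0.9122] = 1.206 × ln(2.897) = 1.206 × 1.064 = 1.283 d.
D_c = (k_d/k_2) L₀ e^(−k_d t_c) = (0.381/1.21) × 29.0 × e^(−0.381×1.283) = 0.3149 × 29.0 × 0.6133 = 5.600 mg/L.
Minimum DO = C_s − D_c = 9.88 − 5.600 = 4.280 mg/L.

t_c ≈ 1.28 d; D_c ≈ 5.60 mg/L; min DO ≈ 4.28 mg/L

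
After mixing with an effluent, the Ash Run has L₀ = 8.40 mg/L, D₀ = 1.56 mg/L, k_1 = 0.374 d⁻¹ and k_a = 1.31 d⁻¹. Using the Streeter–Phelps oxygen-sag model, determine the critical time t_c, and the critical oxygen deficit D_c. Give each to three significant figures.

t_c ≈ 0.671 d; D_c ≈ 1.87 mg/L

At the critical point dD/dt = 0, so k_1 L₀ e^(−k_1 t) = k_a D. Substituting D(t) from the Streeter–Phelps equation and solving for t gives
t_c = ln[(k_a/k_1)(1 − D₀(k_a−k_1)/(k_1 L₀))] / (k_a−k_1).
Here k_a−k_1 = 0.9360 d⁻¹ and 1 − D₀(k_a−k_1)/(k_1 L₀) = 1 − 1.56×0.9360/(0.374×8.40) = 0.5352, so
t_c = ln(3.503 × 0.5352) / 0.9360 = 0.6284 / 0.9360 = 0.6714 d.
D_c = (k_1/k_a) L₀ e^(−k_1 t_c) = (0.374/1.31) × 8.40 × e^(−0.374×0.6714) = 0.2855 × 8.40 × 0.7779 = 1.866 mg/L.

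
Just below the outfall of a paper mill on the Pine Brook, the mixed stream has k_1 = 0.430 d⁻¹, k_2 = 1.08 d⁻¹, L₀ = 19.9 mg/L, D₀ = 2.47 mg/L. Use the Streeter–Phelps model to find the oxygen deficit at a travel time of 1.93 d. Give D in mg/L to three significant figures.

k_1 L₀/(k_2−k_1) = 0.430×19.9/(1.08−0.430) = 8.557/0.6500 = 13.16 mg/L.
e^(−k_1 t) = e^(−0.430×1.930) = 0.4361; e^(−k_2 t) = e^(−1.08×1.930) = 0.1244.
D = 13.16 × (0.4361 − 0.1244) + 2.47 × 0.1244 = 4.104 + 0.3072 = 4.411 mg/L.

D ≈ 4.41 mg/L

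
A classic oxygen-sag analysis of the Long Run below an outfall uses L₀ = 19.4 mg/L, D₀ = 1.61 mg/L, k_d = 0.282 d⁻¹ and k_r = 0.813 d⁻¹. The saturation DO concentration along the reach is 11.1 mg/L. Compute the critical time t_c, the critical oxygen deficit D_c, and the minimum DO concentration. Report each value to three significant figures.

t_c ≈ 1.67 d; D_c ≈ 4.20 mg/L; min DO ≈ 6.90 mg/L

With k_r/k_d = 2.883 and 1 − D₀(k_r−k_d)/(k_d L₀) = 0.8437,
t_c = ln(2.883 × 0.8437) / (0.813 − 0.282) = ln(2.432) / 0.5310 = 0.8889/0.5310 = 1.674 d.
L(t_c) = L₀ e^(−k_d t_c) = 19.4 × 0.6237 = 12.10 mg/L, and at the critical point k_r D_c = k_d L, so D_c = (0.282/0.813) × 12.10 = 4.197 mg/L.
Minimum DO = C_s − D_c = 11.1 − 4.197 = 6.903 mg/L.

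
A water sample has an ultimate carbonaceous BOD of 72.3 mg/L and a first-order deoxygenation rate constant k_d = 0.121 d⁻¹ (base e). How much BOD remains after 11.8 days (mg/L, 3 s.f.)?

L ≈ 17.3 mg/L

L_t = L₀ e^(−k_d t) = 72.3 × e^(−0.121×11.8) = 72.3 × 0.2398 = 17.34 mg/L.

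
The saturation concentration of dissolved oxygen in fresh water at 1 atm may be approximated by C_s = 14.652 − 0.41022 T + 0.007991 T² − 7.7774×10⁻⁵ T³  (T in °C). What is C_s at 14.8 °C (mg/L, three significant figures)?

C_s ≈ 10.1 mg/L

C_s = 14.652 − 0.41022×14.8 + 0.007991×14.8² − 7.7774×10⁻⁵×14.8³ = 10.08 mg/L.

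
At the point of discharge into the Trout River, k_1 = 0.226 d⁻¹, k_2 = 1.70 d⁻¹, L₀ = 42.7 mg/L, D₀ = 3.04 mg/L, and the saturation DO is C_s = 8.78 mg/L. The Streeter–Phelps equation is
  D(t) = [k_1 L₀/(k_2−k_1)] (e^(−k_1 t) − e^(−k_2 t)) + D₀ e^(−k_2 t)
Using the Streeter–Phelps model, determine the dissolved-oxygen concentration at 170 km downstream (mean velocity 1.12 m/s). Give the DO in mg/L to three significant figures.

DO ≈ 4.56 mg/L

Travel time t = x/v = 170 km / (1.12 m/s) = 170000 m / 1.12 m/s = 151800 s = 1.757 d.
k_1 L₀/(k_2−k_1) = 0.226×42.7/(1.70−0.226) = 9.650/1.474 = 6.547 mg/L.
e^(−k_1 t) = e^(−0.226×1.757) = 0.6723; e^(−k_2 t) = e^(−1.70×1.757) = 0.05046.
D = 6.547 × (0.6723 − 0.05046) + 3.04 × 0.05046 = 4.071 + 0.1534 = 4.225 mg/L.
DO = C_s − D = 8.78 − 4.225 = 4.555 mg/L.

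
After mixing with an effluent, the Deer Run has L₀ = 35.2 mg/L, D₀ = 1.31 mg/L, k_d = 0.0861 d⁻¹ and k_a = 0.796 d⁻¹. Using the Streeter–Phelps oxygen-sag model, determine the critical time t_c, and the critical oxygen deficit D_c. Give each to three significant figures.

With k_a/k_d = 9.245 and 1 − D₀(k_a−k_d)/(k_d L₀) = 0.6932,
t_c = ln(9.245 × 0.6932) / (0.796 − 0.0861) = ln(6.408) / 0.7099 = 1.858/0.7099 = 2.617 d.
L(t_c) = L₀ e^(−k_d t_c) = 35.2 × 0.7983 = 28.10 mg/L, and at the critical point k_a D_c = k_d L, so D_c = (0.0861/0.796) × 28.10 = 3.039 mg/L.

t_c ≈ 2.62 d; D_c ≈ 3.04 mg/L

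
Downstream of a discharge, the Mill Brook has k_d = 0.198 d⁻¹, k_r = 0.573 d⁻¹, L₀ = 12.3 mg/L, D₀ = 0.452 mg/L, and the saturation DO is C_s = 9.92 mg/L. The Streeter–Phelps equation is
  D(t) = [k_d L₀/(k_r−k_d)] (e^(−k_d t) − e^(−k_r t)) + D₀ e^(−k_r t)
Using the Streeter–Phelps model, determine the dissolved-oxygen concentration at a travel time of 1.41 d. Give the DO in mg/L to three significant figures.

k_d L₀/(k_r−k_d) = 0.198×12.3/(0.573−0.198) = 2.435/0.3750 = 6.494 mg/L.
e^(−k_d t) = e^(−0.198×1.410) = 0.7564; e^(−k_r t) = e^(−0.573×1.410) = 0.4458.
D = 6.494 × (0.7564 − 0.4458) + 0.452 × 0.4458 = 2.017 + 0.2015 = 2.219 mg/L.
DO = C_s − D = 9.92 − 2.219 = 7.701 mg/L.

DO ≈ 7.70 mg/L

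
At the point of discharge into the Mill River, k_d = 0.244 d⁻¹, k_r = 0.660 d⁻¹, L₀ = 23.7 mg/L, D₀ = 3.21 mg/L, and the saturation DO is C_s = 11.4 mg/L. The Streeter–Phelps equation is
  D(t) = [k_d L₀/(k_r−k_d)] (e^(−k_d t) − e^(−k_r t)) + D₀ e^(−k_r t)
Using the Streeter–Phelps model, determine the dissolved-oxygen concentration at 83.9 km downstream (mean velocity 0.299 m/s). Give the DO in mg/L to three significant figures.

Travel time t = x/v = 83.9 km / (0.299 m/s) = 83900 m / 0.299 m/s = 280600 s = 3.248 d.
k_d L₀/(k_r−k_d) = 0.244×23.7/(0.660−0.244) = 5.783/0.4160 = 13.90 mg/L.
e^(−k_d t) = e^(−0.244×3.248) = 0.4527; e^(−k_r t) = e^(−0.660×3.248) = 0.1172.
D = 13.90 × (0.4527 − 0.1172) + 3.21 × 0.1172 = 4.664 + 0.3764 = 5.040 mg/L.
DO = C_s − D = 11.4 − 5.040 = 6.360 mg/L.

DO ≈ 6.36 mg/L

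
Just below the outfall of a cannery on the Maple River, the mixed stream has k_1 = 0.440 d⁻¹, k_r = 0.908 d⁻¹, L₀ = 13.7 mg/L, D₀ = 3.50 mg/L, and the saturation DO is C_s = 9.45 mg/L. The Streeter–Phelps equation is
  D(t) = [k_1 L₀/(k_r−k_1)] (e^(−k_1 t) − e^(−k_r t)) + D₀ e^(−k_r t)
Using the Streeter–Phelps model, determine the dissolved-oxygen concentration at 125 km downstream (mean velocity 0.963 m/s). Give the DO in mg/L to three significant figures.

Travel time t = x/v = 125 km / (0.963 m/s) = 125000 m / 0.963 m/s = 129800 s = 1.502 d.
k_1 L₀/(k_r−k_1) = 0.440×13.7/(0.908−0.440) = 6.028/0.4680 = 12.88 mg/L.
e^(−k_1 t) = e^(−0.440×1.502) = 0.5163; e^(−k_r t) = e^(−0.908×1.502) = 0.2556.
D = 12.88 × (0.5163 − 0.2556) + 3.50 × 0.2556 = 3.358 + 0.8946 = 4.253 mg/L.
DO = C_s − D = 9.45 − 4.253 = 5.197 mg/L.

DO ≈ 5.20 mg/L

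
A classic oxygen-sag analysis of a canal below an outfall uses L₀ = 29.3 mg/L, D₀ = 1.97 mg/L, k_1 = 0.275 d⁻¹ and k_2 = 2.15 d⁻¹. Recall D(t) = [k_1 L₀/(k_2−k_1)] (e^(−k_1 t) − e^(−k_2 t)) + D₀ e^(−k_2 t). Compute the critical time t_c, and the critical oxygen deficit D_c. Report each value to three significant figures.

t_c = [1/(k_2−k_1)] ln[(k_2/k_1)(1 − D₀(k_2−k_1)/(k_1 L₀))]
= [1/(2.15−0.275)] ln[(2.15/0.275)(1 − 1.97×1.875/(0.275×29.3))]
= (1/1.875) ln[7.818 × 0.5416] = 0.5333 × ln(4.234) = 0.5333 × 1.443 = 0.7697 d.
L(t_c) = L₀ e^(−k_1 t_c) = 29.3 × 0.8092 = 23.71 mg/L, and at the critical point k_2 D_c = k_1 L, so D_c = (0.275/2.15) × 23.71 = 3.033 mg/L.

t_c ≈ 0.770 d; D_c ≈ 3.03 mg/L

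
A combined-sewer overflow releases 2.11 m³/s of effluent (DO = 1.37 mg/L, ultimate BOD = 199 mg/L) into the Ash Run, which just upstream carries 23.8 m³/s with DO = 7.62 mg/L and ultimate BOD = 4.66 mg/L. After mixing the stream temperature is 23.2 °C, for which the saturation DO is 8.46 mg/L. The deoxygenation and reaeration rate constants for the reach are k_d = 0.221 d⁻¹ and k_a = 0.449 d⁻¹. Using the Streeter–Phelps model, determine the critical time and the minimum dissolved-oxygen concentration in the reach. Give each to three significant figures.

Mixed DO = (23.8×7.62 + 2.11×1.37)/(23.8+2.11) = 184.2/25.91 = 7.111 mg/L.
Mixed L₀ = (23.8×4.66 + 2.11×199)/(25.91) = 530.8/25.91 = 20.49 mg/L.
Initial deficit D₀ = C_s − DO₀ = 8.46 − 7.111 = 1.349 mg/L.
t_c = (1/0.2280) ln[(0.449/0.221)(1 − 1.349×0.2280/(0.221×20.49))] = 4.386 × ln(1.894) = 2.800 d.
D_c = (0.221/0.449) × 20.49 × e^(−0.221×2.800) = 0.4922 × 20.49 × 0.5385 = 5.430 mg/L.
Minimum DO = 8.46 − 5.430 = 3.030 mg/L.

t_c ≈ 2.80 d; minimum DO ≈ 3.03 mg/L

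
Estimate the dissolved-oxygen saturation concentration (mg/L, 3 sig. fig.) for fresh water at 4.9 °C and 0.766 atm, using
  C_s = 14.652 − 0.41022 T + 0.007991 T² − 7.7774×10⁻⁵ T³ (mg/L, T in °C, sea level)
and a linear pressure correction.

C_s ≈ 9.82 mg/L

At sea level: C_s = 14.652 − 0.41022×4.9 + 0.007991×4.9² − 7.7774×10⁻⁵×4.9³ = 12.82 mg/L.
Pressure correction: C_s' = 12.82 × 0.766 = 9.824 mg/L.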